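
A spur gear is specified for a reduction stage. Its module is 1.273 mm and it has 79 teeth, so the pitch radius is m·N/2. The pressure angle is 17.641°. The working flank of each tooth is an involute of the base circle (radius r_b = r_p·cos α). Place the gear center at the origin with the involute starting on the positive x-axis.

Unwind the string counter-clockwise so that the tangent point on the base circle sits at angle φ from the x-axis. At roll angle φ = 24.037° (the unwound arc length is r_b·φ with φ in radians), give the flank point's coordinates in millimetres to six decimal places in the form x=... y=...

pitch radius r_p = m·N/2 = 1.273·79/2 = 50.283500
base radius r_b = r_p·cos α = 50.283500·cos 17.641° = 47.918871
roll angle φ = 24.037° = 0.41952479 rad
x = r_b·(cos φ + φ·sin φ) = 47.918871·(0.91328261 + 0.41952479·0.40732650) = 51.952019
y = r_b·(sin φ − φ·cos φ) = 47.918871·(0.40732650 − 0.41952479·0.91328261) = 1.158765

x=51.952019 y=1.158765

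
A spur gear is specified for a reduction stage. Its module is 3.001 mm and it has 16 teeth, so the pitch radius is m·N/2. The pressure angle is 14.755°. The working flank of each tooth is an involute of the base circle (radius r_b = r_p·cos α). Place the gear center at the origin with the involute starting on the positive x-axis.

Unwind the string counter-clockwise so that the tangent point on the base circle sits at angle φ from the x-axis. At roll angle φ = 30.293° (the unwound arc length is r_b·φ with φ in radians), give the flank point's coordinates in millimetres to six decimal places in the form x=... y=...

x=26.237943 y=1.112095

pitch radius r_p = m·N/2 = 3.001·16/2 = 24.008000
base radius r_b = r_p·cos α = 24.008000·cos 14.755° = 23.216305
roll angle φ = 30.293° = 0.52871259 rad
x = r_b·(cos φ + φ·sin φ) = 23.216305·(0.86345718 + 0.52871259·0.50442214) = 26.237943
y = r_b·(sin φ − φ·cos φ) = 23.216305·(0.50442214 − 0.52871259·0.86345718) = 1.112095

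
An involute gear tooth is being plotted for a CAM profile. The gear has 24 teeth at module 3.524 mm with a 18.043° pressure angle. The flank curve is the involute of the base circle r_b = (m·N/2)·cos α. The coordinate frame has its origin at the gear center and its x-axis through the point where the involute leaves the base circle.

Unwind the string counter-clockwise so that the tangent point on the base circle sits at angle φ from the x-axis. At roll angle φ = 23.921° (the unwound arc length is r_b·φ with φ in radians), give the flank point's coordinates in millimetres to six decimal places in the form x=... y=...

x=43.561523 y=0.958467

pitch radius r_p = m·N/2 = 3.524·24/2 = 42.288000
base radius r_b = r_p·cos α = 42.288000·cos 18.043° = 40.208459
roll angle φ = 23.921° = 0.41750021 rad
x = r_b·(cos φ + φ·sin φ) = 40.208459·(0.91410540 + 0.41750021·0.40547665) = 43.561523
y = r_b·(sin φ − φ·cos φ) = 40.208459·(0.40547665 − 0.41750021·0.91410540) = 0.958467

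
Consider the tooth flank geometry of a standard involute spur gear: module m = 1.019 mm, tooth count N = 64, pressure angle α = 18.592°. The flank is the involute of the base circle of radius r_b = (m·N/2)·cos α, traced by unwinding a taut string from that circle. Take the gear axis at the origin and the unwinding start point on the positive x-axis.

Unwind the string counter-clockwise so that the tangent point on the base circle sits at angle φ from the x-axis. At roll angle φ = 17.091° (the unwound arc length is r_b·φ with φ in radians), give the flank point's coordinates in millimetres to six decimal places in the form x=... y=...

pitch radius r_p = m·N/2 = 1.019·64/2 = 32.608000
base radius r_b = r_p·cos α = 32.608000·cos 18.592° = 30.906284
roll angle φ = 17.091° = 0.29829422 rad
x = r_b·(cos φ + φ·sin φ) = 30.906284·(0.95583919 + 0.29829422·0.29389019) = 32.250860
y = r_b·(sin φ − φ·cos φ) = 30.906284·(0.29389019 − 0.29829422·0.95583919) = 0.271013

x=32.250860 y=0.271013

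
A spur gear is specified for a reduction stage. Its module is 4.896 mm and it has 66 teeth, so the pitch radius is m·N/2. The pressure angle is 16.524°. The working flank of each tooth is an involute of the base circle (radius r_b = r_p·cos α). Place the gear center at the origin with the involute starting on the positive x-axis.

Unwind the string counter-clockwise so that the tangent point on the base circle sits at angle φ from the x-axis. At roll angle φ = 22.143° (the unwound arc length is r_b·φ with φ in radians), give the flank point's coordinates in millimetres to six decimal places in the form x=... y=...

pitch radius r_p = m·N/2 = 4.896·66/2 = 161.568000
base radius r_b = r_p·cos α = 161.568000·cos 16.524° = 154.895352
roll angle φ = 22.143° = 0.38646826 rad
x = r_b·(cos φ + φ·sin φ) = 154.895352·(0.92624602 + 0.38646826·0.37691951) = 166.034410
y = r_b·(sin φ − φ·cos φ) = 154.895352·(0.37691951 − 0.38646826·0.92624602) = 2.936014

x=166.034410 y=2.936014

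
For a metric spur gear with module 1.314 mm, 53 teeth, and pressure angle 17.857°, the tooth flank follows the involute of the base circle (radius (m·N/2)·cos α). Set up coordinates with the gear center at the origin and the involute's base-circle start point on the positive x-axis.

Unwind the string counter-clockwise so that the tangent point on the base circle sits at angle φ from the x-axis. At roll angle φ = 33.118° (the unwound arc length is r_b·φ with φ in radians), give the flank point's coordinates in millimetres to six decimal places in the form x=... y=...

pitch radius r_p = m·N/2 = 1.314·53/2 = 34.821000
base radius r_b = r_p·cos α = 34.821000·cos 17.857° = 33.143492
roll angle φ = 33.118° = 0.57801814 rad
x = r_b·(cos φ + φ·sin φ) = 33.143492·(0.83754711 + 0.57801814·0.54636511) = 38.226247
y = r_b·(sin φ − φ·cos φ) = 33.143492·(0.54636511 − 0.57801814·0.83754711) = 2.063106

x=38.226247 y=2.063106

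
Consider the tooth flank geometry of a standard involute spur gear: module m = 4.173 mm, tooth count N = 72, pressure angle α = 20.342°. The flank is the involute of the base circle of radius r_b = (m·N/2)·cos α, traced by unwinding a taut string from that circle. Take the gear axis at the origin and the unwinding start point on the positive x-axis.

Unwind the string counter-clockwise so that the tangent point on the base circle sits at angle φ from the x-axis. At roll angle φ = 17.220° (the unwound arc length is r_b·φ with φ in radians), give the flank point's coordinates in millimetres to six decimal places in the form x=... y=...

pitch radius r_p = m·N/2 = 4.173·72/2 = 150.228000
base radius r_b = r_p·cos α = 150.228000·cos 20.342° = 140.858935
roll angle φ = 17.220° = 0.30054570 rad
x = r_b·(cos φ + φ·sin φ) = 140.858935·(0.95517508 + 0.30054570·0.29604149) = 147.077728
y = r_b·(sin φ − φ·cos φ) = 140.858935·(0.29604149 − 0.30054570·0.95517508) = 1.263184

x=147.077728 y=1.263184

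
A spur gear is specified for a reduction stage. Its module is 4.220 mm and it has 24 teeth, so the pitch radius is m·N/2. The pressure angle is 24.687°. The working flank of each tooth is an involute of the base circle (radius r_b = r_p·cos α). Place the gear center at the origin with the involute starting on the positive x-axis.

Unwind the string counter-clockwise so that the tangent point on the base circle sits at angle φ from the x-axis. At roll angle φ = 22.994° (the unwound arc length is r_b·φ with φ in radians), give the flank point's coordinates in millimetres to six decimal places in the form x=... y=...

pitch radius r_p = m·N/2 = 4.220·24/2 = 50.640000
base radius r_b = r_p·cos α = 50.640000·cos 24.687° = 46.011654
roll angle φ = 22.994° = 0.40132101 rad
x = r_b·(cos φ + φ·sin φ) = 46.011654·(0.92054577 + 0.40132101·0.39063473) = 49.569077
y = r_b·(sin φ − φ·cos φ) = 46.011654·(0.39063473 − 0.40132101·0.92054577) = 0.975464

x=49.569077 y=0.975464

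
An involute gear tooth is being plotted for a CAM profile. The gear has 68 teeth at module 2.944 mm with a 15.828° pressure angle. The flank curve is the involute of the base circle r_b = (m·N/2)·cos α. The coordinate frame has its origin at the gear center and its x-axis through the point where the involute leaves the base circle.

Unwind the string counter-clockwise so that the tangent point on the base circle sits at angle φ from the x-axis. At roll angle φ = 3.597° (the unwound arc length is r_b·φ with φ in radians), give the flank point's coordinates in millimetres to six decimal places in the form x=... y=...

x=96.490428 y=0.007939

pitch radius r_p = m·N/2 = 2.944·68/2 = 100.096000
base radius r_b = r_p·cos α = 100.096000·cos 15.828° = 96.300842
roll angle φ = 3.597° = 0.06277949 rad
x = r_b·(cos φ + φ·sin φ) = 96.300842·(0.99803001 + 0.06277949·0.06273826) = 96.490428
y = r_b·(sin φ − φ·cos φ) = 96.300842·(0.06273826 − 0.06277949·0.99803001) = 0.007939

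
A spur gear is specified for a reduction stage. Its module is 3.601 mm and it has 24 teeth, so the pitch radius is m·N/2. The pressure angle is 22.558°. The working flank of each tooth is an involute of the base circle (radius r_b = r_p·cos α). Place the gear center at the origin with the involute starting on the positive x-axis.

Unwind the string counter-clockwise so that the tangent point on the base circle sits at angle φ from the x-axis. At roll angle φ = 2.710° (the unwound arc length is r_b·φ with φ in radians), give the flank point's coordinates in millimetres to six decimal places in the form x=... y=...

pitch radius r_p = m·N/2 = 3.601·24/2 = 43.212000
base radius r_b = r_p·cos α = 43.212000·cos 22.558° = 39.905922
roll angle φ = 2.710° = 0.04729842 rad
x = r_b·(cos φ + φ·sin φ) = 39.905922·(0.99888164 + 0.04729842·0.04728079) = 39.950535
y = r_b·(sin φ − φ·cos φ) = 39.905922·(0.04728079 − 0.04729842·0.99888164) = 0.001407

x=39.950535 y=0.001407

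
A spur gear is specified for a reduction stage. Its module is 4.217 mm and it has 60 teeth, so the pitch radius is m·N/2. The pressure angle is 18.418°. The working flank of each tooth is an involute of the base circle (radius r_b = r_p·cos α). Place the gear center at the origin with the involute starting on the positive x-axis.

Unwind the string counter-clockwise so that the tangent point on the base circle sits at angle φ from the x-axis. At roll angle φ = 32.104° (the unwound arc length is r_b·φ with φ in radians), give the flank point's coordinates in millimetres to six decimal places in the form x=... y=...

pitch radius r_p = m·N/2 = 4.217·60/2 = 126.510000
base radius r_b = r_p·cos α = 126.510000·cos 18.418° = 120.029753
roll angle φ = 32.104° = 0.56032050 rad
x = r_b·(cos φ + φ·sin φ) = 120.029753·(0.84708482 + 0.56032050·0.53145772) = 137.418641
y = r_b·(sin φ − φ·cos φ) = 120.029753·(0.53145772 − 0.56032050·0.84708482) = 6.819938

x=137.418641 y=6.819938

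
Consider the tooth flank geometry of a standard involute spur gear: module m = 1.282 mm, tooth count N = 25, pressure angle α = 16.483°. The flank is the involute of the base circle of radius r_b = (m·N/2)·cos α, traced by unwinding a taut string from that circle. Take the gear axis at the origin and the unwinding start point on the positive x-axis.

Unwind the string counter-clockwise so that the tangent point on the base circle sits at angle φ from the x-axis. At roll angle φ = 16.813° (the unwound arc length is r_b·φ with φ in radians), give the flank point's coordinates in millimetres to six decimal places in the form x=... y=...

pitch radius r_p = m·N/2 = 1.282·25/2 = 16.025000
base radius r_b = r_p·cos α = 16.025000·cos 16.483° = 15.366436
roll angle φ = 16.813° = 0.29344221 rad
x = r_b·(cos φ + φ·sin φ) = 15.366436·(0.95725389 + 0.29344221·0.28924900) = 16.013851
y = r_b·(sin φ − φ·cos φ) = 15.366436·(0.28924900 − 0.29344221·0.95725389) = 0.128314

x=16.013851 y=0.128314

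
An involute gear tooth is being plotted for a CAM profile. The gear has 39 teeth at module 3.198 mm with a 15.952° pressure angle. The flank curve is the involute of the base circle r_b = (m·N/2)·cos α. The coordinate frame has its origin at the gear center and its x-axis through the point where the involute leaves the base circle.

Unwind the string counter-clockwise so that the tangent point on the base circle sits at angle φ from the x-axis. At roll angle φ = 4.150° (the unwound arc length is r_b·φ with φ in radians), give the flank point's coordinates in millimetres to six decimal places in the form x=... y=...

pitch radius r_p = m·N/2 = 3.198·39/2 = 62.361000
base radius r_b = r_p·cos α = 62.361000·cos 15.952° = 59.959620
roll angle φ = 4.150° = 0.07243116 rad
x = r_b·(cos φ + φ·sin φ) = 59.959620·(0.99737801 + 0.07243116·0.07236785) = 60.116696
y = r_b·(sin φ − φ·cos φ) = 59.959620·(0.07236785 − 0.07243116·0.99737801) = 0.007591

x=60.116696 y=0.007591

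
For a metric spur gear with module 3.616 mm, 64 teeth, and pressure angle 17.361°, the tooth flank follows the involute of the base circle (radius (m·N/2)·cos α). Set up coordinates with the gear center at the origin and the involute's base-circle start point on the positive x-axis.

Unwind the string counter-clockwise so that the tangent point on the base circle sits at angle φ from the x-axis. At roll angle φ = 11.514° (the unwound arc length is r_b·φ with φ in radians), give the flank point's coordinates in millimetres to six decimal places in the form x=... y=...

pitch radius r_p = m·N/2 = 3.616·64/2 = 115.712000
base radius r_b = r_p·cos α = 115.712000·cos 17.361° = 110.440585
roll angle φ = 11.514° = 0.20095721 rad
x = r_b·(cos φ + φ·sin φ) = 110.440585·(0.97987596 + 0.20095721·0.19960737) = 112.648126
y = r_b·(sin φ − φ·cos φ) = 110.440585·(0.19960737 − 0.20095721·0.97987596) = 0.297552

x=112.648126 y=0.297552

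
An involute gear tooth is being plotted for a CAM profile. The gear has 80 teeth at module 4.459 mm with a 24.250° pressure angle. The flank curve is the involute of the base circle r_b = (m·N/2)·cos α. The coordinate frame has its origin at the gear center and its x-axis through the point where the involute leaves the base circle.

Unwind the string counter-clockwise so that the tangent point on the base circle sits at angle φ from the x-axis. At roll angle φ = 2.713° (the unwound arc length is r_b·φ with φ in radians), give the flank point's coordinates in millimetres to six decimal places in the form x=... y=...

pitch radius r_p = m·N/2 = 4.459·80/2 = 178.360000
base radius r_b = r_p·cos α = 178.360000·cos 24.250° = 162.621878
roll angle φ = 2.713° = 0.04735078 rad
x = r_b·(cos φ + φ·sin φ) = 162.621878·(0.99887916 + 0.04735078·0.04733309) = 162.804083
y = r_b·(sin φ − φ·cos φ) = 162.621878·(0.04733309 − 0.04735078·0.99887916) = 0.005754

x=162.804083 y=0.005754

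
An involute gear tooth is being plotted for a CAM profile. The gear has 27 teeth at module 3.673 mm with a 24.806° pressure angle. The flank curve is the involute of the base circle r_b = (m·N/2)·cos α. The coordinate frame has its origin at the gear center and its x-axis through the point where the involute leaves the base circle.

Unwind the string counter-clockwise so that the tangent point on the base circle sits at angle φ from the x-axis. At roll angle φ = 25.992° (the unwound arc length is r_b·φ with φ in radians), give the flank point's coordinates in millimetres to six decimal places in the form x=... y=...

pitch radius r_p = m·N/2 = 3.673·27/2 = 49.585500
base radius r_b = r_p·cos α = 49.585500·cos 24.806° = 45.010422
roll angle φ = 25.992° = 0.45364598 rad
x = r_b·(cos φ + φ·sin φ) = 45.010422·(0.89885525 + 0.45364598·0.43824565) = 49.406303
y = r_b·(sin φ − φ·cos φ) = 45.010422·(0.43824565 − 0.45364598·0.89885525) = 1.372079

x=49.406303 y=1.372079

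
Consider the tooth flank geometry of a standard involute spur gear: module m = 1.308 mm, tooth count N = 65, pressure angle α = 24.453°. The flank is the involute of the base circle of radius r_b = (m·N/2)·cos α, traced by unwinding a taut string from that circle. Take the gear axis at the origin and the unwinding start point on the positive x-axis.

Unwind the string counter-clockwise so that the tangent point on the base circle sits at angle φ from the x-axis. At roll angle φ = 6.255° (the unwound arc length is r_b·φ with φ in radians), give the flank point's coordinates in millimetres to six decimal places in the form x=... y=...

x=38.926813 y=0.016763

pitch radius r_p = m·N/2 = 1.308·65/2 = 42.510000
base radius r_b = r_p·cos α = 42.510000·cos 24.453° = 38.696901
roll angle φ = 6.255° = 0.10917034 rad
x = r_b·(cos φ + φ·sin φ) = 38.696901·(0.99404683 + 0.10917034·0.10895362) = 38.926813
y = r_b·(sin φ − φ·cos φ) = 38.696901·(0.10895362 − 0.10917034·0.99404683) = 0.016763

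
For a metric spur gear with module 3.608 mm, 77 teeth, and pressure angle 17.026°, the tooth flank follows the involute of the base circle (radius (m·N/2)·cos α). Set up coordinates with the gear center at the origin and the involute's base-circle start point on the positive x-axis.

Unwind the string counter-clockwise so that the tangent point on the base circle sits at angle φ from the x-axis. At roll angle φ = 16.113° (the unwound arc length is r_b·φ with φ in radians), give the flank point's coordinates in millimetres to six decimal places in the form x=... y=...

x=137.968742 y=0.976933

pitch radius r_p = m·N/2 = 3.608·77/2 = 138.908000
base radius r_b = r_p·cos α = 138.908000·cos 17.026° = 132.819938
roll angle φ = 16.113° = 0.28122490 rad
x = r_b·(cos φ + φ·sin φ) = 132.819938·(0.96071621 + 0.28122490·0.27753264) = 137.968742
y = r_b·(sin φ − φ·cos φ) = 132.819938·(0.27753264 − 0.28122490·0.96071621) = 0.976933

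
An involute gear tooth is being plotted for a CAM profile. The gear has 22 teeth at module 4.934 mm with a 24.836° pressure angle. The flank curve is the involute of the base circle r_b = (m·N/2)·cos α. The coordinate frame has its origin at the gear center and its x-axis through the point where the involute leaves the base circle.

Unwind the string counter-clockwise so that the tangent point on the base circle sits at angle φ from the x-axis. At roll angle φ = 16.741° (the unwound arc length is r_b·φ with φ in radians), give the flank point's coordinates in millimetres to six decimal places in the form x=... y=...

pitch radius r_p = m·N/2 = 4.934·22/2 = 54.274000
base radius r_b = r_p·cos α = 54.274000·cos 24.836° = 49.254401
roll angle φ = 16.741° = 0.29218557 rad
x = r_b·(cos φ + φ·sin φ) = 49.254401·(0.95761662 + 0.29218557·0.28804585) = 51.312224
y = r_b·(sin φ − φ·cos φ) = 49.254401·(0.28804585 − 0.29218557·0.95761662) = 0.406058

x=51.312224 y=0.406058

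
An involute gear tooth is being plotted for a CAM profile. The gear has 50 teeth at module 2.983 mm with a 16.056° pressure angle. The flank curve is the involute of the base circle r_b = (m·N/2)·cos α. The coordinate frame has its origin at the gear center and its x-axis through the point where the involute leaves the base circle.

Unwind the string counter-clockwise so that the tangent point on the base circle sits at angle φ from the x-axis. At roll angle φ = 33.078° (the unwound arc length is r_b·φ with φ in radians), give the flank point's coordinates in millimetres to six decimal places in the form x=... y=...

x=82.632164 y=4.445258

pitch radius r_p = m·N/2 = 2.983·50/2 = 74.575000
base radius r_b = r_p·cos α = 74.575000·cos 16.056° = 71.665966
roll angle φ = 33.078° = 0.57732001 rad
x = r_b·(cos φ + φ·sin φ) = 71.665966·(0.83792834 + 0.57732001·0.54578026) = 82.632164
y = r_b·(sin φ − φ·cos φ) = 71.665966·(0.54578026 − 0.57732001·0.83792834) = 4.445258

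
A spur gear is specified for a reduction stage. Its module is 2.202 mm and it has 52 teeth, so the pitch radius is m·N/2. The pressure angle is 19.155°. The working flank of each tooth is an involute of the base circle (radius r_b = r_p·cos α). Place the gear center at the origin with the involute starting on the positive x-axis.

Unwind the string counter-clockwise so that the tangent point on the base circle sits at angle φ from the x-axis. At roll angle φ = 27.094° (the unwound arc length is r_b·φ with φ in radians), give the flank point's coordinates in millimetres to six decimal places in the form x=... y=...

pitch radius r_p = m·N/2 = 2.202·52/2 = 57.252000
base radius r_b = r_p·cos α = 57.252000·cos 19.155° = 54.082207
roll angle φ = 27.094° = 0.47287951 rad
x = r_b·(cos φ + φ·sin φ) = 54.082207·(0.89026050 + 0.47287951·0.45545168) = 59.795141
y = r_b·(sin φ − φ·cos φ) = 54.082207·(0.45545168 − 0.47287951·0.89026050) = 1.863983

x=59.795141 y=1.863983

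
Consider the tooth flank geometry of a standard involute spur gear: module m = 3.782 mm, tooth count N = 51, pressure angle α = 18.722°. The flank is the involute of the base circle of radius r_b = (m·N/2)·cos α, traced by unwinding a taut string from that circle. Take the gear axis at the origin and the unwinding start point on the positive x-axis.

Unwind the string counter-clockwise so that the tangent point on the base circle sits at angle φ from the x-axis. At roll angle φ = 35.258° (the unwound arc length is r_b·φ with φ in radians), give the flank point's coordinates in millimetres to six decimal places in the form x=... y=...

pitch radius r_p = m·N/2 = 3.782·51/2 = 96.441000
base radius r_b = r_p·cos α = 96.441000·cos 18.722° = 91.338027
roll angle φ = 35.258° = 0.61536819 rad
x = r_b·(cos φ + φ·sin φ) = 91.338027·(0.81656096 + 0.61536819·0.57725921) = 107.028796
y = r_b·(sin φ − φ·cos φ) = 91.338027·(0.57725921 − 0.61536819·0.81656096) = 6.829670

x=107.028796 y=6.829670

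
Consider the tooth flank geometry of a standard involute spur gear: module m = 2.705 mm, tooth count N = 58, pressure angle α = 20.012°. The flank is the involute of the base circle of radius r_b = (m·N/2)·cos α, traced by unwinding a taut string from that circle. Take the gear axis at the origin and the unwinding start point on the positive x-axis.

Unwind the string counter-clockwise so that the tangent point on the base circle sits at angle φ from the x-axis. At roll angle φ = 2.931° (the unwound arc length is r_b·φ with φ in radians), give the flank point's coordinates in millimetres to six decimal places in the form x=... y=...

pitch radius r_p = m·N/2 = 2.705·58/2 = 78.445000
base radius r_b = r_p·cos α = 78.445000·cos 20.012° = 73.708567
roll angle φ = 2.931° = 0.05115560 rad
x = r_b·(cos φ + φ·sin φ) = 73.708567·(0.99869184 + 0.05115560·0.05113329) = 73.804948
y = r_b·(sin φ − φ·cos φ) = 73.708567·(0.05113329 − 0.05115560·0.99869184) = 0.003288

x=73.804948 y=0.003288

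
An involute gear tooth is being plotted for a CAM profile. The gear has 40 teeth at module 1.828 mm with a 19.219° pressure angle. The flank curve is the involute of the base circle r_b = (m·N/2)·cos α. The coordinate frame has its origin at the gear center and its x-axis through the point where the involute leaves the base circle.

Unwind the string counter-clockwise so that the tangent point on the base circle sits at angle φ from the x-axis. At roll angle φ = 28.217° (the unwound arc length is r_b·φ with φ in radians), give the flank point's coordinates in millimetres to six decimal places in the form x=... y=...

pitch radius r_p = m·N/2 = 1.828·40/2 = 36.560000
base radius r_b = r_p·cos α = 36.560000·cos 19.219° = 34.522411
roll angle φ = 28.217° = 0.49247956 rad
x = r_b·(cos φ + φ·sin φ) = 34.522411·(0.88116320 + 0.49247956·0.47281223) = 38.458434
y = r_b·(sin φ − φ·cos φ) = 34.522411·(0.47281223 − 0.49247956·0.88116320) = 1.341450

x=38.458434 y=1.341450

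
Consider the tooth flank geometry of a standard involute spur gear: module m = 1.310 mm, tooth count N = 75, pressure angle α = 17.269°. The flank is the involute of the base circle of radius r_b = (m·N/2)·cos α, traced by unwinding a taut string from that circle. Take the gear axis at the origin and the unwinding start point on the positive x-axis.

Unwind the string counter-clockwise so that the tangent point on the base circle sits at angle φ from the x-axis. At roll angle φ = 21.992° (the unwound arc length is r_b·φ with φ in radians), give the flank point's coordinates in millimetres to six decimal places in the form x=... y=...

pitch radius r_p = m·N/2 = 1.310·75/2 = 49.125000
base radius r_b = r_p·cos α = 49.125000·cos 17.269° = 46.910521
roll angle φ = 21.992° = 0.38383281 rad
x = r_b·(cos φ + φ·sin φ) = 46.910521·(0.92723615 + 0.38383281·0.37447713) = 50.239891
y = r_b·(sin φ − φ·cos φ) = 46.910521·(0.37447713 − 0.38383281·0.92723615) = 0.871291

x=50.239891 y=0.871291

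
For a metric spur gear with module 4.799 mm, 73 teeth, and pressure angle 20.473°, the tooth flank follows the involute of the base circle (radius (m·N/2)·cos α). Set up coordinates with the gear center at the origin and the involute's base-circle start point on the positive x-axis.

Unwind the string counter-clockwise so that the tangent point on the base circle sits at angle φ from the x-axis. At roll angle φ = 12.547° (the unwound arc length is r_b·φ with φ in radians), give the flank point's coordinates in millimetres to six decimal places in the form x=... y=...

pitch radius r_p = m·N/2 = 4.799·73/2 = 175.163500
base radius r_b = r_p·cos α = 175.163500·cos 20.473° = 164.099668
roll angle φ = 12.547° = 0.21898646 rad
x = r_b·(cos φ + φ·sin φ) = 164.099668·(0.97611813 + 0.21898646·0.21724040) = 167.987327
y = r_b·(sin φ − φ·cos φ) = 164.099668·(0.21724040 − 0.21898646·0.97611813) = 0.571682

x=167.987327 y=0.571682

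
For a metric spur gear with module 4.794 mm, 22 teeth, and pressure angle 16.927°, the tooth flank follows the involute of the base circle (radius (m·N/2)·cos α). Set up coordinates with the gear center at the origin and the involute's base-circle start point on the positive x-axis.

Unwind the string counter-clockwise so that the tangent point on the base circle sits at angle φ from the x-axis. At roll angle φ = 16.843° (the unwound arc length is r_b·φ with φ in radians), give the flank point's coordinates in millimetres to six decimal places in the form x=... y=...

x=52.582325 y=0.423514

pitch radius r_p = m·N/2 = 4.794·22/2 = 52.734000
base radius r_b = r_p·cos α = 52.734000·cos 16.927° = 50.449378
roll angle φ = 16.843° = 0.29396581 rad
x = r_b·(cos φ + φ·sin φ) = 50.449378·(0.95710231 + 0.29396581·0.28975018) = 52.582325
y = r_b·(sin φ − φ·cos φ) = 50.449378·(0.28975018 − 0.29396581·0.95710231) = 0.423514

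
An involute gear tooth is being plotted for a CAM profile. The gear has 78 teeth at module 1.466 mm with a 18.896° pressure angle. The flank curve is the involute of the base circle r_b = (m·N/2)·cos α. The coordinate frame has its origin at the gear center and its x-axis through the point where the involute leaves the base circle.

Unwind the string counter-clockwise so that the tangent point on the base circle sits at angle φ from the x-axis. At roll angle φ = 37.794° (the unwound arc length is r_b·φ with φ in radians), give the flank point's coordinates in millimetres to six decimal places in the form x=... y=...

pitch radius r_p = m·N/2 = 1.466·78/2 = 57.174000
base radius r_b = r_p·cos α = 57.174000·cos 18.896° = 54.092777
roll angle φ = 37.794° = 0.65962974 rad
x = r_b·(cos φ + φ·sin φ) = 54.092777·(0.79021919 + 0.65962974·0.61282431) = 64.611460
y = r_b·(sin φ − φ·cos φ) = 54.092777·(0.61282431 − 0.65962974·0.79021919) = 4.953396

x=64.611460 y=4.953396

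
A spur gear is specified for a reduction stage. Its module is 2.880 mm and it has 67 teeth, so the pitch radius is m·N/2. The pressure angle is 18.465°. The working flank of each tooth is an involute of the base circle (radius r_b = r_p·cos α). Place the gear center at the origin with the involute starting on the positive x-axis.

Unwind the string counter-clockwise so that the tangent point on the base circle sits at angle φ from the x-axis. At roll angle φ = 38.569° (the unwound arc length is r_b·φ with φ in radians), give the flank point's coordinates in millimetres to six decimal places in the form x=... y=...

pitch radius r_p = m·N/2 = 2.880·67/2 = 96.480000
base radius r_b = r_p·cos α = 96.480000·cos 18.465° = 91.512950
roll angle φ = 38.569° = 0.67315604 rad
x = r_b·(cos φ + φ·sin φ) = 91.512950·(0.78185791 + 0.67315604·0.62345666) = 109.956610
y = r_b·(sin φ − φ·cos φ) = 91.512950·(0.62345666 − 0.67315604·0.78185791) = 8.889960

x=109.956610 y=8.889960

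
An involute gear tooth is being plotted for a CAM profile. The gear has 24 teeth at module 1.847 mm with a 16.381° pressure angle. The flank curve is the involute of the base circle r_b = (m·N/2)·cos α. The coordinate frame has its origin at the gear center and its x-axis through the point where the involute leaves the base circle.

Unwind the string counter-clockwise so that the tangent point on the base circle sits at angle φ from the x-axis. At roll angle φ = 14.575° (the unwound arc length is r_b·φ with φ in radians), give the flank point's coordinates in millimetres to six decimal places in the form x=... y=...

pitch radius r_p = m·N/2 = 1.847·24/2 = 22.164000
base radius r_b = r_p·cos α = 22.164000·cos 16.381° = 21.264309
roll angle φ = 14.575° = 0.25438174 rad
x = r_b·(cos φ + φ·sin φ) = 21.264309·(0.96781906 + 0.25438174·0.25164709) = 21.941226
y = r_b·(sin φ − φ·cos φ) = 21.264309·(0.25164709 − 0.25438174·0.96781906) = 0.115924

x=21.941226 y=0.115924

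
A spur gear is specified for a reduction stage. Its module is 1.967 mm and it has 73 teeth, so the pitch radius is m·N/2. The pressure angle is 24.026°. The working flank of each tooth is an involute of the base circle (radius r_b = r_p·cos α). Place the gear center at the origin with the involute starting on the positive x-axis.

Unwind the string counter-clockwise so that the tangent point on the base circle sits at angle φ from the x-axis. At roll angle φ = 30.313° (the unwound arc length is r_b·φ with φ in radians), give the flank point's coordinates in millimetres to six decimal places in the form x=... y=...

x=74.120358 y=3.147256

pitch radius r_p = m·N/2 = 1.967·73/2 = 71.795500
base radius r_b = r_p·cos α = 71.795500·cos 24.026° = 65.575195
roll angle φ = 30.313° = 0.52906166 rad
x = r_b·(cos φ + φ·sin φ) = 65.575195·(0.86328105 + 0.52906166·0.50472351) = 74.120358
y = r_b·(sin φ − φ·cos φ) = 65.575195·(0.50472351 − 0.52906166·0.86328105) = 3.147256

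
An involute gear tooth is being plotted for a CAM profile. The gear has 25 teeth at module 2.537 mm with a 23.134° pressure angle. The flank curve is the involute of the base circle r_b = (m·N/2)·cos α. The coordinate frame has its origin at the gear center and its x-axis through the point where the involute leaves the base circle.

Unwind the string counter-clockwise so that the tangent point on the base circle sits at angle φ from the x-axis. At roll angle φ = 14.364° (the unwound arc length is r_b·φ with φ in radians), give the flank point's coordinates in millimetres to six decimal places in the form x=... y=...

x=30.064532 y=0.152205

pitch radius r_p = m·N/2 = 2.537·25/2 = 31.712500
base radius r_b = r_p·cos α = 31.712500·cos 23.134° = 29.162451
roll angle φ = 14.364° = 0.25069909 rad
x = r_b·(cos φ + φ·sin φ) = 29.162451·(0.96873923 + 0.25069909·0.24808126) = 30.064532
y = r_b·(sin φ − φ·cos φ) = 29.162451·(0.24808126 − 0.25069909·0.96873923) = 0.152205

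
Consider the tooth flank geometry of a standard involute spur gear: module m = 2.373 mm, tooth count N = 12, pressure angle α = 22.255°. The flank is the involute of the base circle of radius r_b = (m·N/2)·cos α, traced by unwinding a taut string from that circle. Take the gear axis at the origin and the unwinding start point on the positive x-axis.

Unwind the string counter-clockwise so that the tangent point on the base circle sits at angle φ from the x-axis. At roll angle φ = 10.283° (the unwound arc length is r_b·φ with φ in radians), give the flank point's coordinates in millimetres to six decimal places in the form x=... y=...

x=13.387893 y=0.025310

pitch radius r_p = m·N/2 = 2.373·12/2 = 14.238000
base radius r_b = r_p·cos α = 14.238000·cos 22.255° = 13.177375
roll angle φ = 10.283° = 0.17947221 rad
x = r_b·(cos φ + φ·sin φ) = 13.177375·(0.98393805 + 0.17947221·0.17851028) = 13.387893
y = r_b·(sin φ − φ·cos φ) = 13.177375·(0.17851028 − 0.17947221·0.98393805) = 0.025310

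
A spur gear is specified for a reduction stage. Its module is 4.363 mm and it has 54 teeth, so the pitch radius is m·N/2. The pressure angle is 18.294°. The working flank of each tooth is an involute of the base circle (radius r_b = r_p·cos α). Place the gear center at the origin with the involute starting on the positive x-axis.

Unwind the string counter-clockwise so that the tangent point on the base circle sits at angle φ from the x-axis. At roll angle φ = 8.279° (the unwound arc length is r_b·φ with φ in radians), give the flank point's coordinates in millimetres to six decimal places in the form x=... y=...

x=113.008686 y=0.112244

pitch radius r_p = m·N/2 = 4.363·54/2 = 117.801000
base radius r_b = r_p·cos α = 117.801000·cos 18.294° = 111.847144
roll angle φ = 8.279° = 0.14449581 rad
x = r_b·(cos φ + φ·sin φ) = 111.847144·(0.98957863 + 0.14449581·0.14399351) = 113.008686
y = r_b·(sin φ − φ·cos φ) = 111.847144·(0.14399351 − 0.14449581·0.98957863) = 0.112244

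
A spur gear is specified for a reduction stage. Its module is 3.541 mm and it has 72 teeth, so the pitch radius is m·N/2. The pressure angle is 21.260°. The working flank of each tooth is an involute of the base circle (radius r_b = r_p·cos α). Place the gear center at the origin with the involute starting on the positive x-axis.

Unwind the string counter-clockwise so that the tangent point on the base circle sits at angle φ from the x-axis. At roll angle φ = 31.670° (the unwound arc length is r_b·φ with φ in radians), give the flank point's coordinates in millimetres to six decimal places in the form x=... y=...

pitch radius r_p = m·N/2 = 3.541·72/2 = 127.476000
base radius r_b = r_p·cos α = 127.476000·cos 21.260° = 118.800570
roll angle φ = 31.670° = 0.55274577 rad
x = r_b·(cos φ + φ·sin φ) = 118.800570·(0.85108613 + 0.55274577·0.52502610) = 135.586150
y = r_b·(sin φ − φ·cos φ) = 118.800570·(0.52502610 − 0.55274577·0.85108613) = 6.485541

x=135.586150 y=6.485541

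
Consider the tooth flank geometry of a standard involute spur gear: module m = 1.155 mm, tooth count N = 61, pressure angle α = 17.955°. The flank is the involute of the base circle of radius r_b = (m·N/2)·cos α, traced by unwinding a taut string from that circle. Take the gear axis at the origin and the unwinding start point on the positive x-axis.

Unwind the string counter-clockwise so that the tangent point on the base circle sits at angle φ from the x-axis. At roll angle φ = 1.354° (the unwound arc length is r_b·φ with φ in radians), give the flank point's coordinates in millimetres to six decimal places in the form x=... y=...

x=33.521239 y=0.000147

pitch radius r_p = m·N/2 = 1.155·61/2 = 35.227500
base radius r_b = r_p·cos α = 35.227500·cos 17.955° = 33.511883
roll angle φ = 1.354° = 0.02363176 rad
x = r_b·(cos φ + φ·sin φ) = 33.511883·(0.99972078 + 0.02363176·0.02362956) = 33.521239
y = r_b·(sin φ − φ·cos φ) = 33.511883·(0.02362956 − 0.02363176·0.99972078) = 0.000147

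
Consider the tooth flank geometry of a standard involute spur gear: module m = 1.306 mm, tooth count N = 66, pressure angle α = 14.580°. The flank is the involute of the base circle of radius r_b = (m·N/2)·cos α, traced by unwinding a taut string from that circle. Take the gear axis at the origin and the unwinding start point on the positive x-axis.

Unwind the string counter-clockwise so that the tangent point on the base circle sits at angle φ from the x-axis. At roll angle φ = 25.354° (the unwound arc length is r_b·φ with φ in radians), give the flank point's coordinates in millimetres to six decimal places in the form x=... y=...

pitch radius r_p = m·N/2 = 1.306·66/2 = 43.098000
base radius r_b = r_p·cos α = 43.098000·cos 14.580° = 41.710119
roll angle φ = 25.354° = 0.44251078 rad
x = r_b·(cos φ + φ·sin φ) = 41.710119·(0.90367937 + 0.44251078·0.42820975) = 45.596118
y = r_b·(sin φ − φ·cos φ) = 41.710119·(0.42820975 − 0.44251078·0.90367937) = 1.181309

x=45.596118 y=1.181309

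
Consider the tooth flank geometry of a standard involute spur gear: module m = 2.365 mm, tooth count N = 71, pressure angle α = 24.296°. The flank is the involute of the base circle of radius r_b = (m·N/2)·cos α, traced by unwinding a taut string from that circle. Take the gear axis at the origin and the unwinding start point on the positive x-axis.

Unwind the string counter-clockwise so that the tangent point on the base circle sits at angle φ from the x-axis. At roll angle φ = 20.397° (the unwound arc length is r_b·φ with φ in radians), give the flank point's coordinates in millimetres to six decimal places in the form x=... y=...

pitch radius r_p = m·N/2 = 2.365·71/2 = 83.957500
base radius r_b = r_p·cos α = 83.957500·cos 24.296° = 76.521552
roll angle φ = 20.397° = 0.35599481 rad
x = r_b·(cos φ + φ·sin φ) = 76.521552·(0.93730024 + 0.35599481·0.34852297) = 81.217880
y = r_b·(sin φ − φ·cos φ) = 76.521552·(0.34852297 − 0.35599481·0.93730024) = 1.136265

x=81.217880 y=1.136265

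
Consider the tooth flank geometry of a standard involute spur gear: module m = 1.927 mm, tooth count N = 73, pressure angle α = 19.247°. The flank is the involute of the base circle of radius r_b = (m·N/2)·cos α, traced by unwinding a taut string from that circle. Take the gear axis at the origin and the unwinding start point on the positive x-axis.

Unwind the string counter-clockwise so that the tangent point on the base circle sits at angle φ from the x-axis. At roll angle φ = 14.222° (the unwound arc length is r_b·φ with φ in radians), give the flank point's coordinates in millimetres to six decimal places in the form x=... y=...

x=68.418483 y=0.336442

pitch radius r_p = m·N/2 = 1.927·73/2 = 70.335500
base radius r_b = r_p·cos α = 70.335500·cos 19.247° = 66.404187
roll angle φ = 14.222° = 0.24822073 rad
x = r_b·(cos φ + φ·sin φ) = 66.404187·(0.96935109 + 0.24822073·0.24567961) = 68.418483
y = r_b·(sin φ − φ·cos φ) = 66.404187·(0.24567961 − 0.24822073·0.96935109) = 0.336442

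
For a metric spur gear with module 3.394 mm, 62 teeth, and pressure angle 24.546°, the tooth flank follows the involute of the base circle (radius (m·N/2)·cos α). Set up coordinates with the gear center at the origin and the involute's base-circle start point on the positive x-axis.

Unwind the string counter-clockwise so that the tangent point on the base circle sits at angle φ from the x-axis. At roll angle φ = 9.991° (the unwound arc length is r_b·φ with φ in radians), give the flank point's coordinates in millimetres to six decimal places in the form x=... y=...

pitch radius r_p = m·N/2 = 3.394·62/2 = 105.214000
base radius r_b = r_p·cos α = 105.214000·cos 24.546° = 95.705605
roll angle φ = 9.991° = 0.17437585 rad
x = r_b·(cos φ + φ·sin φ) = 95.705605·(0.98483502 + 0.17437585·0.17349348) = 97.149619
y = r_b·(sin φ − φ·cos φ) = 95.705605·(0.17349348 − 0.17437585·0.98483502) = 0.168637

x=97.149619 y=0.168637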